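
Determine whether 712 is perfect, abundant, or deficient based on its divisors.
deficient

Proper divisors of 712: sum = 1 + 2 + 4 + 8 + 89 + 178 + 356 = 638
Since 638 < 712, 712 is deficient.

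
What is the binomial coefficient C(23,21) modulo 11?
0

Using Lucas' theorem:
Write n=23 and k=21 in base 11:
n in base 11: [2, 1]
k in base 11: [1, 10]
C(23,21) mod 11 = ∏ C(n_i, k_i) mod 11
Digit binomials (mod 11): C(2,1) = 2; C(1,10) = 0 (k_i > n_i)
Product: 2 × 0 = 0 ≡ 0 (mod 11)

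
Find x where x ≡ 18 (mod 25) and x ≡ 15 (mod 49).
1093

Using Chinese Remainder Theorem:
M = 25 × 49 = 1225
M1 = 49, M2 = 25
y1 = 49^(-1) mod 25 = 24
y2 = 25^(-1) mod 49 = 2
x = (18×49×24 + 15×25×2) mod 1225 = 1093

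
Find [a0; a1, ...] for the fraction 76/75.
[1; 75]

Euclidean algorithm steps:
76 = 1 × 75 + 1
75 = 75 × 1 + 0
Continued fraction: [1; 75]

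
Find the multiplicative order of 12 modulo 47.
23

47 is prime, so ord(12) divides φ(47) = 46.
Divisors of 46: 1, 2, 23, 46.
Repeated squaring: 12^1 ≡ 12, 12^2 ≡ 3, 12^4 ≡ 9, 12^8 ≡ 34, 12^16 ≡ 28, 12^32 ≡ 32 (mod 47).
Test 12^d mod 47 for each divisor d in increasing order:
12^1 ≡ 12
12^2 ≡ 3
12^23 = 12^16·12^4·12^2·12^1 ≡ 1  ← first divisor giving 1
The order is 23.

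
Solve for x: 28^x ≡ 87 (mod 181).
112

Baby-step giant-step with step n = ⌈√181⌉ = 14.
Baby steps 28^j mod 181 (j:value) for j=0..13: 0:1, 1:28, 2:60, 3:51, 4:161, 5:164, 6:67, 7:66, 8:38, 9:159, 10:108, 11:128, 12:145, 13:78.
Giant-step multiplier: 28^(-14) ≡ 28^(180-14) = 28^166 ≡ 166 (mod 181).
Giant steps γ_i = 87·166^i mod 181: γ_0=87, γ_1=143, γ_2=27, γ_3=138, γ_4=102, γ_5=99, γ_6=144, γ_7=12, γ_8=1 (in table at j=0).
x = i·n + j = 8·14 + 0 = 112.
Check: 28^112 ≡ 87 (mod 181).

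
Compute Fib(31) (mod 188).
1

Matrix identity: Q^n = [[F_(n+1), F_n], [F_n, F_(n-1)]] with Q = [[1,1],[1,0]].
n = 31 = 11111₂. Square-and-multiply, entries mod 188:
Q^1 = [[1,1],[1,0]]
Q^3 = (Q^1)²·Q = [[3,2],[2,1]]
Q^7 = (Q^3)²·Q = [[21,13],[13,8]]
Q^15 = (Q^7)²·Q = [[47,46],[46,1]]
Q^31 = (Q^15)²·Q = [[141,1],[1,140]]
F_31 mod 188 = Q^31[0][1] = 1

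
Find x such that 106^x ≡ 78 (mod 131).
13

Baby-step giant-step with step n = ⌈√131⌉ = 12.
Baby steps 106^j mod 131 (j:value) for j=0..11: 0:1, 1:106, 2:101, 3:95, 4:114, 5:32, 6:117, 7:88, 8:27, 9:111, 10:107, 11:76.
Giant-step multiplier: 106^(-12) ≡ 106^(130-12) = 106^118 ≡ 129 (mod 131).
Giant steps γ_i = 78·129^i mod 131: γ_0=78, γ_1=106 (in table at j=1).
x = i·n + j = 1·12 + 1 = 13.
Check: 106^13 ≡ 78 (mod 131).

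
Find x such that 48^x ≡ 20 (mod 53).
37

Baby-step giant-step with step n = ⌈√53⌉ = 8.
Baby steps 48^j mod 53 (j:value) for j=0..7: 0:1, 1:48, 2:25, 3:34, 4:42, 5:2, 6:43, 7:50.
Giant-step multiplier: 48^(-8) ≡ 48^(52-8) = 48^44 ≡ 46 (mod 53).
Giant steps γ_i = 20·46^i mod 53: γ_0=20, γ_1=19, γ_2=26, γ_3=30, γ_4=2 (in table at j=5).
x = i·n + j = 4·8 + 5 = 37.
Check: 48^37 ≡ 20 (mod 53).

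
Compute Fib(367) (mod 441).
337

Matrix identity: Q^n = [[F_(n+1), F_n], [F_n, F_(n-1)]] with Q = [[1,1],[1,0]].
n = 367 = 101101111₂. Square-and-multiply, entries mod 441:
Q^1 = [[1,1],[1,0]]
Q^2 = (Q^1)² = [[2,1],[1,1]]
Q^5 = (Q^2)²·Q = [[8,5],[5,3]]
Q^11 = (Q^5)²·Q = [[144,89],[89,55]]
Q^22 = (Q^11)² = [[433,71],[71,362]]
Q^45 = (Q^22)²·Q = [[251,254],[254,438]]
Q^91 = (Q^45)²·Q = [[438,68],[68,370]]
Q^183 = (Q^91)²·Q = [[42,223],[223,260]]
Q^367 = (Q^183)²·Q = [[210,337],[337,314]]
F_367 mod 441 = Q^367[0][1] = 337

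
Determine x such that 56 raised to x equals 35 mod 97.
32

Baby-step giant-step with step n = ⌈√97⌉ = 10.
Baby steps 56^j mod 97 (j:value) for j=0..9: 0:1, 1:56, 2:32, 3:46, 4:54, 5:17, 6:79, 7:59, 8:6, 9:45.
Giant-step multiplier: 56^(-10) ≡ 56^(96-10) = 56^86 ≡ 48 (mod 97).
Giant steps γ_i = 35·48^i mod 97: γ_0=35, γ_1=31, γ_2=33, γ_3=32 (in table at j=2).
x = i·n + j = 3·10 + 2 = 32.
Check: 56^32 ≡ 35 (mod 97).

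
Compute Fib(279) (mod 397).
67

Matrix identity: Q^n = [[F_(n+1), F_n], [F_n, F_(n-1)]] with Q = [[1,1],[1,0]].
n = 279 = 100010111₂. Square-and-multiply, entries mod 397:
Q^1 = [[1,1],[1,0]]
Q^2 = (Q^1)² = [[2,1],[1,1]]
Q^4 = (Q^2)² = [[5,3],[3,2]]
Q^8 = (Q^4)² = [[34,21],[21,13]]
Q^17 = (Q^8)²·Q = [[202,9],[9,193]]
Q^34 = (Q^17)² = [[391,379],[379,12]]
Q^69 = (Q^34)²·Q = [[252,360],[360,289]]
Q^139 = (Q^69)²·Q = [[392,162],[162,230]]
Q^279 = (Q^139)²·Q = [[390,67],[67,323]]
F_279 mod 397 = Q^279[0][1] = 67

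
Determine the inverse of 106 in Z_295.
231

gcd(106, 295) = 1, so the inverse exists.
Extended Euclidean algorithm on (295, 106):
295 = 2 × 106 + 83  ⟹  83 = (1)·295 + (-2)·106
106 = 1 × 83 + 23  ⟹  23 = (-1)·295 + (3)·106
83 = 3 × 23 + 14  ⟹  14 = (4)·295 + (-11)·106
23 = 1 × 14 + 9  ⟹  9 = (-5)·295 + (14)·106
14 = 1 × 9 + 5  ⟹  5 = (9)·295 + (-25)·106
9 = 1 × 5 + 4  ⟹  4 = (-14)·295 + (39)·106
5 = 1 × 4 + 1  ⟹  1 = (23)·295 + (-64)·106
So (-64)·106 ≡ 1 (mod 295), i.e. 106^(-1) ≡ -64 ≡ 231 (mod 295).
Check: 106 × 231 = 24486 ≡ 1 (mod 295)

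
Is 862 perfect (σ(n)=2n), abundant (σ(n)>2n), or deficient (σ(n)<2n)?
deficient

Proper divisors of 862: sum = 1 + 2 + 431 = 434
Since 434 < 862, 862 is deficient.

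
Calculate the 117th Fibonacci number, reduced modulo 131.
102

Matrix identity: Q^n = [[F_(n+1), F_n], [F_n, F_(n-1)]] with Q = [[1,1],[1,0]].
n = 117 = 1110101₂. Square-and-multiply, entries mod 131:
Q^1 = [[1,1],[1,0]]
Q^3 = (Q^1)²·Q = [[3,2],[2,1]]
Q^7 = (Q^3)²·Q = [[21,13],[13,8]]
Q^14 = (Q^7)² = [[86,115],[115,102]]
Q^29 = (Q^14)²·Q = [[59,54],[54,5]]
Q^58 = (Q^29)² = [[109,50],[50,59]]
Q^117 = (Q^58)²·Q = [[118,102],[102,16]]
F_117 mod 131 = Q^117[0][1] = 102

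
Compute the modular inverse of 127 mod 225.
163

gcd(127, 225) = 1, so the inverse exists.
Extended Euclidean algorithm on (225, 127):
225 = 1 × 127 + 98  ⟹  98 = (1)·225 + (-1)·127
127 = 1 × 98 + 29  ⟹  29 = (-1)·225 + (2)·127
98 = 3 × 29 + 11  ⟹  11 = (4)·225 + (-7)·127
29 = 2 × 11 + 7  ⟹  7 = (-9)·225 + (16)·127
11 = 1 × 7 + 4  ⟹  4 = (13)·225 + (-23)·127
7 = 1 × 4 + 3  ⟹  3 = (-22)·225 + (39)·127
4 = 1 × 3 + 1  ⟹  1 = (35)·225 + (-62)·127
So (-62)·127 ≡ 1 (mod 225), i.e. 127^(-1) ≡ -62 ≡ 163 (mod 225).
Check: 127 × 163 = 20701 ≡ 1 (mod 225)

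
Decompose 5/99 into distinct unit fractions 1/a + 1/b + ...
1/20 + 1/1980

Greedy algorithm:
5/99: ceiling(99/5) = 20, use 1/20
1/1980: ceiling(1980/1) = 1980, use 1/1980
Result: 5/99 = 1/20 + 1/1980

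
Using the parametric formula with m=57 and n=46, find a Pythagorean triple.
(1133, 5244, 5365)

Euclid's formula: a = m² - n², b = 2mn, c = m² + n²
m = 57, n = 46
a = 57² - 46² = 3249 - 2116 = 1133
b = 2 × 57 × 46 = 5244
c = 57² + 46² = 3249 + 2116 = 5365
Verification: 1133² + 5244² = 1283689 + 27499536 = 28783225 = 5365² ✓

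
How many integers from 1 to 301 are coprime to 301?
252

301 = 7 × 43
φ(n) = n × ∏(1 - 1/p) for each prime p dividing n
φ(301) = 301 × (1 - 1/7) × (1 - 1/43) = 252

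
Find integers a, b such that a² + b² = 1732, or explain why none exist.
24² + 34² (a=24, b=34)

Factorization: 1732 = 2^2 × 433
By Fermat: n is sum of two squares iff every prime p ≡ 3 (mod 4) appears to even power.
All primes ≡ 3 (mod 4) appear to even power.
Search a = 0, 1, 2, … for 1732 - a² a perfect square: first hit at a = 24: 1732 - 576 = 1156 = 34².
1732 = 24² + 34² = 576 + 1156 ✓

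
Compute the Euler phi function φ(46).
22

46 = 2 × 23
φ(n) = n × ∏(1 - 1/p) for each prime p dividing n
φ(46) = 46 × (1 - 1/2) × (1 - 1/23) = 22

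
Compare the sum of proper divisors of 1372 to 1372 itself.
abundant

Proper divisors of 1372: sum = 1 + 2 + 4 + 7 + 14 + 28 + 49 + 98 + 196 + 343 + 686 = 1428
Since 1428 > 1372, 1372 is abundant.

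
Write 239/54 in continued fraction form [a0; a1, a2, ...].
[4; 2, 2, 1, 7]

Euclidean algorithm steps:
239 = 4 × 54 + 23
54 = 2 × 23 + 8
23 = 2 × 8 + 7
8 = 1 × 7 + 1
7 = 7 × 1 + 0
Continued fraction: [4; 2, 2, 1, 7]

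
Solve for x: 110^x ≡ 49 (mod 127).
16

Baby-step giant-step with step n = ⌈√127⌉ = 12.
Baby steps 110^j mod 127 (j:value) for j=0..11: 0:1, 1:110, 2:35, 3:40, 4:82, 5:3, 6:76, 7:105, 8:120, 9:119, 10:9, 11:101.
Giant-step multiplier: 110^(-12) ≡ 110^(126-12) = 110^114 ≡ 25 (mod 127).
Giant steps γ_i = 49·25^i mod 127: γ_0=49, γ_1=82 (in table at j=4).
x = i·n + j = 1·12 + 4 = 16.
Check: 110^16 ≡ 49 (mod 127).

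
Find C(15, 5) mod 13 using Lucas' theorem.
0

Using Lucas' theorem:
Write n=15 and k=5 in base 13:
n in base 13: [1, 2]
k in base 13: [0, 5]
C(15,5) mod 13 = ∏ C(n_i, k_i) mod 13
Digit binomials (mod 13): C(1,0) = 1; C(2,5) = 0 (k_i > n_i)
Product: 1 × 0 = 0 ≡ 0 (mod 13)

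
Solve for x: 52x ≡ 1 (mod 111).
79

gcd(52, 111) = 1, so the inverse exists.
Extended Euclidean algorithm on (111, 52):
111 = 2 × 52 + 7  ⟹  7 = (1)·111 + (-2)·52
52 = 7 × 7 + 3  ⟹  3 = (-7)·111 + (15)·52
7 = 2 × 3 + 1  ⟹  1 = (15)·111 + (-32)·52
So (-32)·52 ≡ 1 (mod 111), i.e. 52^(-1) ≡ -32 ≡ 79 (mod 111).
Check: 52 × 79 = 4108 ≡ 1 (mod 111)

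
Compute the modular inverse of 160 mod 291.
271

gcd(160, 291) = 1, so the inverse exists.
Extended Euclidean algorithm on (291, 160):
291 = 1 × 160 + 131  ⟹  131 = (1)·291 + (-1)·160
160 = 1 × 131 + 29  ⟹  29 = (-1)·291 + (2)·160
131 = 4 × 29 + 15  ⟹  15 = (5)·291 + (-9)·160
29 = 1 × 15 + 14  ⟹  14 = (-6)·291 + (11)·160
15 = 1 × 14 + 1  ⟹  1 = (11)·291 + (-20)·160
So (-20)·160 ≡ 1 (mod 291), i.e. 160^(-1) ≡ -20 ≡ 271 (mod 291).
Check: 160 × 271 = 43360 ≡ 1 (mod 291)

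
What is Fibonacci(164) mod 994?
857

Matrix identity: Q^n = [[F_(n+1), F_n], [F_n, F_(n-1)]] with Q = [[1,1],[1,0]].
n = 164 = 10100100₂. Square-and-multiply, entries mod 994:
Q^1 = [[1,1],[1,0]]
Q^2 = (Q^1)² = [[2,1],[1,1]]
Q^5 = (Q^2)²·Q = [[8,5],[5,3]]
Q^10 = (Q^5)² = [[89,55],[55,34]]
Q^20 = (Q^10)² = [[12,801],[801,205]]
Q^41 = (Q^20)²·Q = [[482,615],[615,861]]
Q^82 = (Q^41)² = [[233,925],[925,302]]
Q^164 = (Q^82)² = [[404,857],[857,541]]
F_164 mod 994 = Q^164[0][1] = 857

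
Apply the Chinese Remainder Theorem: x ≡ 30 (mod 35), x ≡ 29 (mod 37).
695

Using Chinese Remainder Theorem:
M = 35 × 37 = 1295
M1 = 37, M2 = 35
y1 = 37^(-1) mod 35 = 18
y2 = 35^(-1) mod 37 = 18
x = (30×37×18 + 29×35×18) mod 1295 = 695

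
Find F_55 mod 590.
415

Matrix identity: Q^n = [[F_(n+1), F_n], [F_n, F_(n-1)]] with Q = [[1,1],[1,0]].
n = 55 = 110111₂. Square-and-multiply, entries mod 590:
Q^1 = [[1,1],[1,0]]
Q^3 = (Q^1)²·Q = [[3,2],[2,1]]
Q^6 = (Q^3)² = [[13,8],[8,5]]
Q^13 = (Q^6)²·Q = [[377,233],[233,144]]
Q^27 = (Q^13)²·Q = [[391,538],[538,443]]
Q^55 = (Q^27)²·Q = [[117,415],[415,292]]
F_55 mod 590 = Q^55[0][1] = 415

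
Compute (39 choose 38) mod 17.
5

Using Lucas' theorem:
Write n=39 and k=38 in base 17:
n in base 17: [2, 5]
k in base 17: [2, 4]
C(39,38) mod 17 = ∏ C(n_i, k_i) mod 17
Digit binomials (mod 17): C(2,2) = 1; C(5,4) = 5
Product: 1 × 5 = 5 ≡ 5 (mod 17)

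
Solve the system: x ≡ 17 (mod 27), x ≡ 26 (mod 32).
314

Using Chinese Remainder Theorem:
M = 27 × 32 = 864
M1 = 32, M2 = 27
y1 = 32^(-1) mod 27 = 11
y2 = 27^(-1) mod 32 = 19
x = (17×32×11 + 26×27×19) mod 864 = 314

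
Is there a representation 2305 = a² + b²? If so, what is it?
1² + 48² (a=1, b=48)

Factorization: 2305 = 5 × 461
By Fermat: n is sum of two squares iff every prime p ≡ 3 (mod 4) appears to even power.
All primes ≡ 3 (mod 4) appear to even power.
Search a = 0, 1, 2, … for 2305 - a² a perfect square: first hit at a = 1: 2305 - 1 = 2304 = 48².
2305 = 1² + 48² = 1 + 2304 ✓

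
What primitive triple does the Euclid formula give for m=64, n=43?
(2247, 5504, 5945)

Euclid's formula: a = m² - n², b = 2mn, c = m² + n²
m = 64, n = 43
a = 64² - 43² = 4096 - 1849 = 2247
b = 2 × 64 × 43 = 5504
c = 64² + 43² = 4096 + 1849 = 5945
Verification: 2247² + 5504² = 5049009 + 30294016 = 35343025 = 5945² ✓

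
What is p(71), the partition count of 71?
4697205

p(n) counts ways to write n as a sum of positive integers (order ignored).
Euler's pentagonal recurrence: p(k) = p(k-1) + p(k-2) - p(k-5) - p(k-7) + p(k-12) + p(k-15) - ... (offsets j(3j∓1)/2, signs ++--, p(0)=1, p(<0)=0).
DP table for k = 0..70: p(0)=1, p(1)=1, p(2)=2, p(3)=3, p(4)=5, p(5)=7, p(6)=11, p(7)=15, p(8)=22, p(9)=30, p(10)=42, p(11)=56, p(12)=77, p(13)=101, p(14)=135, p(15)=176, p(16)=231, p(17)=297, p(18)=385, p(19)=490, p(20)=627, p(21)=792, p(22)=1002, p(23)=1255, p(24)=1575, p(25)=1958, p(26)=2436, p(27)=3010, p(28)=3718, p(29)=4565, p(30)=5604, p(31)=6842, p(32)=8349, p(33)=10143, p(34)=12310, p(35)=14883, p(36)=17977, p(37)=21637, p(38)=26015, p(39)=31185, p(40)=37338, p(41)=44583, p(42)=53174, p(43)=63261, p(44)=75175, p(45)=89134, p(46)=105558, p(47)=124754, p(48)=147273, p(49)=173525, p(50)=204226, p(51)=239943, p(52)=281589, p(53)=329931, p(54)=386155, p(55)=451276, p(56)=526823, p(57)=614154, p(58)=715220, p(59)=831820, p(60)=966467, p(61)=1121505, p(62)=1300156, p(63)=1505499, p(64)=1741630, p(65)=2012558, p(66)=2323520, p(67)=2679689, p(68)=3087735, p(69)=3554345, p(70)=4087968.
Final step: p(71) = p(70) + p(69) - p(66) - p(64) + p(59) + p(56) - p(49) - p(45) + p(36) + p(31) - p(20) - p(14) + p(1)
= 4087968 + 3554345 - 2323520 - 1741630 + 831820 + 526823 - 173525 - 89134 + 17977 + 6842 - 627 - 135 + 1
= 4697205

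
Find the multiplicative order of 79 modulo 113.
112

113 is prime, so ord(79) divides φ(113) = 112.
Divisors of 112: 1, 2, 4, 7, 8, 14, 16, 28, 56, 112.
Repeated squaring: 79^1 ≡ 79, 79^2 ≡ 26, 79^4 ≡ 111, 79^8 ≡ 4, 79^16 ≡ 16, 79^32 ≡ 30, 79^64 ≡ 109 (mod 113).
Test 79^d mod 113 for each divisor d in increasing order:
79^1 ≡ 79
79^2 ≡ 26
79^4 ≡ 111
79^7 = 79^4·79^2·79^1 ≡ 73
79^8 ≡ 4
79^14 = 79^8·79^4·79^2 ≡ 18
79^16 ≡ 16
79^28 = 79^16·79^8·79^4 ≡ 98
79^56 = 79^32·79^16·79^8 ≡ 112
79^112 = 79^64·79^32·79^16 ≡ 1  ← first divisor giving 1
The order is 112.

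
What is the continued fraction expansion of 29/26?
[1; 8, 1, 2]

Euclidean algorithm steps:
29 = 1 × 26 + 3
26 = 8 × 3 + 2
3 = 1 × 2 + 1
2 = 2 × 1 + 0
Continued fraction: [1; 8, 1, 2]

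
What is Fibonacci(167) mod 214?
195

Matrix identity: Q^n = [[F_(n+1), F_n], [F_n, F_(n-1)]] with Q = [[1,1],[1,0]].
n = 167 = 10100111₂. Square-and-multiply, entries mod 214:
Q^1 = [[1,1],[1,0]]
Q^2 = (Q^1)² = [[2,1],[1,1]]
Q^5 = (Q^2)²·Q = [[8,5],[5,3]]
Q^10 = (Q^5)² = [[89,55],[55,34]]
Q^20 = (Q^10)² = [[32,131],[131,115]]
Q^41 = (Q^20)²·Q = [[206,209],[209,211]]
Q^83 = (Q^41)²·Q = [[144,89],[89,55]]
Q^167 = (Q^83)²·Q = [[144,195],[195,163]]
F_167 mod 214 = Q^167[0][1] = 195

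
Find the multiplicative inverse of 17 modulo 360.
233

gcd(17, 360) = 1, so the inverse exists.
Extended Euclidean algorithm on (360, 17):
360 = 21 × 17 + 3  ⟹  3 = (1)·360 + (-21)·17
17 = 5 × 3 + 2  ⟹  2 = (-5)·360 + (106)·17
3 = 1 × 2 + 1  ⟹  1 = (6)·360 + (-127)·17
So (-127)·17 ≡ 1 (mod 360), i.e. 17^(-1) ≡ -127 ≡ 233 (mod 360).
Check: 17 × 233 = 3961 ≡ 1 (mod 360)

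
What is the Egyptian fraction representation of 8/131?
1/17 + 1/446 + 1/331081 + 1/328843554602

Greedy algorithm:
8/131: ceiling(131/8) = 17, use 1/17
5/2227: ceiling(2227/5) = 446, use 1/446
3/993242: ceiling(993242/3) = 331081, use 1/331081
1/328843554602: ceiling(328843554602/1) = 328843554602, use 1/328843554602
Result: 8/131 = 1/17 + 1/446 + 1/331081 + 1/328843554602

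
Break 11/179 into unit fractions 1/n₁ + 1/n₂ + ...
1/17 + 1/381 + 1/231877 + 1/134417125946 + 1/36135927495031235663886

Greedy algorithm:
11/179: ceiling(179/11) = 17, use 1/17
8/3043: ceiling(3043/8) = 381, use 1/381
5/1159383: ceiling(1159383/5) = 231877, use 1/231877
2/268834251891: ceiling(268834251891/2) = 134417125946, use 1/134417125946
1/36135927495031235663886: ceiling(36135927495031235663886/1) = 36135927495031235663886, use 1/36135927495031235663886
Result: 11/179 = 1/17 + 1/381 + 1/231877 + 1/134417125946 + 1/36135927495031235663886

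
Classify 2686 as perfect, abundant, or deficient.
deficient

Proper divisors of 2686: sum = 1 + 2 + 17 + 34 + 79 + 158 + 1343 = 1634
Since 1634 < 2686, 2686 is deficient.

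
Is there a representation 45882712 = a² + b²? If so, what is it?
Not possible

Factorization: 45882712 = 2^3 × 179^3
By Fermat: n is sum of two squares iff every prime p ≡ 3 (mod 4) appears to even power.
Prime(s) ≡ 3 (mod 4) with odd exponent: [(179, 3)]
Therefore 45882712 cannot be expressed as a² + b².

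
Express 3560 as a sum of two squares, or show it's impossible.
14² + 58² (a=14, b=58)

Factorization: 3560 = 2^3 × 5 × 89
By Fermat: n is sum of two squares iff every prime p ≡ 3 (mod 4) appears to even power.
All primes ≡ 3 (mod 4) appear to even power.
Search a = 0, 1, 2, … for 3560 - a² a perfect square: first hit at a = 14: 3560 - 196 = 3364 = 58².
3560 = 14² + 58² = 196 + 3364 ✓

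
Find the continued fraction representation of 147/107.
[1; 2, 1, 2, 13]

Euclidean algorithm steps:
147 = 1 × 107 + 40
107 = 2 × 40 + 27
40 = 1 × 27 + 13
27 = 2 × 13 + 1
13 = 13 × 1 + 0
Continued fraction: [1; 2, 1, 2, 13]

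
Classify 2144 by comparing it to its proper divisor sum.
deficient

Proper divisors of 2144: sum = 1 + 2 + 4 + 8 + 16 + 32 + 67 + 134 + 268 + 536 + 1072 = 2140
Since 2140 < 2144, 2144 is deficient.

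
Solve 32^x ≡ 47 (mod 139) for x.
130

Baby-step giant-step with step n = ⌈√139⌉ = 12.
Baby steps 32^j mod 139 (j:value) for j=0..11: 0:1, 1:32, 2:51, 3:103, 4:99, 5:110, 6:45, 7:50, 8:71, 9:48, 10:7, 11:85.
Giant-step multiplier: 32^(-12) ≡ 32^(138-12) = 32^126 ≡ 44 (mod 139).
Giant steps γ_i = 47·44^i mod 139: γ_0=47, γ_1=122, γ_2=86, γ_3=31, γ_4=113, γ_5=107, γ_6=121, γ_7=42, γ_8=41, γ_9=136, γ_10=7 (in table at j=10).
x = i·n + j = 10·12 + 10 = 130.
Check: 32^130 ≡ 47 (mod 139).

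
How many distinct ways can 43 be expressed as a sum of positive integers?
63261

p(n) counts ways to write n as a sum of positive integers (order ignored).
Euler's pentagonal recurrence: p(k) = p(k-1) + p(k-2) - p(k-5) - p(k-7) + p(k-12) + p(k-15) - ... (offsets j(3j∓1)/2, signs ++--, p(0)=1, p(<0)=0).
DP table for k = 0..42: p(0)=1, p(1)=1, p(2)=2, p(3)=3, p(4)=5, p(5)=7, p(6)=11, p(7)=15, p(8)=22, p(9)=30, p(10)=42, p(11)=56, p(12)=77, p(13)=101, p(14)=135, p(15)=176, p(16)=231, p(17)=297, p(18)=385, p(19)=490, p(20)=627, p(21)=792, p(22)=1002, p(23)=1255, p(24)=1575, p(25)=1958, p(26)=2436, p(27)=3010, p(28)=3718, p(29)=4565, p(30)=5604, p(31)=6842, p(32)=8349, p(33)=10143, p(34)=12310, p(35)=14883, p(36)=17977, p(37)=21637, p(38)=26015, p(39)=31185, p(40)=37338, p(41)=44583, p(42)=53174.
Final step: p(43) = p(42) + p(41) - p(38) - p(36) + p(31) + p(28) - p(21) - p(17) + p(8) + p(3)
= 53174 + 44583 - 26015 - 17977 + 6842 + 3718 - 792 - 297 + 22 + 3
= 63261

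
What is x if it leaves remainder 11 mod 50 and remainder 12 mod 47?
811

Using Chinese Remainder Theorem:
M = 50 × 47 = 2350
M1 = 47, M2 = 50
y1 = 47^(-1) mod 50 = 33
y2 = 50^(-1) mod 47 = 16
x = (11×47×33 + 12×50×16) mod 2350 = 811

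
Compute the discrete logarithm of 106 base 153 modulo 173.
8

Baby-step giant-step with step n = ⌈√173⌉ = 14.
Baby steps 153^j mod 173 (j:value) for j=0..13: 0:1, 1:153, 2:54, 3:131, 4:148, 5:154, 6:34, 7:12, 8:106, 9:129, 10:15, 11:46, 12:118, 13:62.
h = 106 is already in the table at j=8, so x = 8.
Check: 153^8 ≡ 106 (mod 173).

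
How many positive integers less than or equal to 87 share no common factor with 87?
56

87 = 3 × 29
φ(n) = n × ∏(1 - 1/p) for each prime p dividing n
φ(87) = 87 × (1 - 1/3) × (1 - 1/29) = 56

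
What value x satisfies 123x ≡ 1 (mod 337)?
137

gcd(123, 337) = 1, so the inverse exists.
Extended Euclidean algorithm on (337, 123):
337 = 2 × 123 + 91  ⟹  91 = (1)·337 + (-2)·123
123 = 1 × 91 + 32  ⟹  32 = (-1)·337 + (3)·123
91 = 2 × 32 + 27  ⟹  27 = (3)·337 + (-8)·123
32 = 1 × 27 + 5  ⟹  5 = (-4)·337 + (11)·123
27 = 5 × 5 + 2  ⟹  2 = (23)·337 + (-63)·123
5 = 2 × 2 + 1  ⟹  1 = (-50)·337 + (137)·123
So (137)·123 ≡ 1 (mod 337), i.e. 123^(-1) ≡ 137 (mod 337).
Check: 123 × 137 = 16851 ≡ 1 (mod 337)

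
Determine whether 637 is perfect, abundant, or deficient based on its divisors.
deficient

Proper divisors of 637: sum = 1 + 7 + 13 + 49 + 91 = 161
Since 161 < 637, 637 is deficient.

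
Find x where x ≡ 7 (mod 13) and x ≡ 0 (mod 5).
20

Using Chinese Remainder Theorem:
M = 13 × 5 = 65
M1 = 5, M2 = 13
y1 = 5^(-1) mod 13 = 8
y2 = 13^(-1) mod 5 = 2
x = (7×5×8 + 0×13×2) mod 65 = 20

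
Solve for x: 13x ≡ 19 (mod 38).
x ≡ 19 (mod 38)

gcd(13, 38) = 1, which divides 19, so solutions exist.
Find 13^(-1) mod 38 by the extended Euclidean algorithm:
38 = 2 × 13 + 12  ⟹  12 = (1)·38 + (-2)·13
13 = 1 × 12 + 1  ⟹  1 = (-1)·38 + (3)·13
So (3)·13 ≡ 1 (mod 38), i.e. 13^(-1) ≡ 3 (mod 38).
x ≡ 3 × 19 = 57 ≡ 19 (mod 38).
Check: 13 × 19 = 247 ≡ 19 (mod 38).
Unique solution: x ≡ 19 (mod 38)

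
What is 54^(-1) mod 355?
309

gcd(54, 355) = 1, so the inverse exists.
Extended Euclidean algorithm on (355, 54):
355 = 6 × 54 + 31  ⟹  31 = (1)·355 + (-6)·54
54 = 1 × 31 + 23  ⟹  23 = (-1)·355 + (7)·54
31 = 1 × 23 + 8  ⟹  8 = (2)·355 + (-13)·54
23 = 2 × 8 + 7  ⟹  7 = (-5)·355 + (33)·54
8 = 1 × 7 + 1  ⟹  1 = (7)·355 + (-46)·54
So (-46)·54 ≡ 1 (mod 355), i.e. 54^(-1) ≡ -46 ≡ 309 (mod 355).
Check: 54 × 309 = 16686 ≡ 1 (mod 355)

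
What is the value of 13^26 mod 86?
31

Repeated squaring. Binary of 26 = 11010.
13^1 ≡ 13 (mod 86); 13^2 ≡ 83 (mod 86); 13^4 ≡ 9 (mod 86); 13^8 ≡ 81 (mod 86); 13^16 ≡ 25 (mod 86)
13^26 = 13^2 × 13^8 × 13^16 ≡ 31 (mod 86)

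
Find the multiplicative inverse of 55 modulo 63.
55

gcd(55, 63) = 1, so the inverse exists.
Extended Euclidean algorithm on (63, 55):
63 = 1 × 55 + 8  ⟹  8 = (1)·63 + (-1)·55
55 = 6 × 8 + 7  ⟹  7 = (-6)·63 + (7)·55
8 = 1 × 7 + 1  ⟹  1 = (7)·63 + (-8)·55
So (-8)·55 ≡ 1 (mod 63), i.e. 55^(-1) ≡ -8 ≡ 55 (mod 63).
Check: 55 × 55 = 3025 ≡ 1 (mod 63)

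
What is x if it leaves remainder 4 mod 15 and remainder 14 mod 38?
394

Using Chinese Remainder Theorem:
M = 15 × 38 = 570
M1 = 38, M2 = 15
y1 = 38^(-1) mod 15 = 2
y2 = 15^(-1) mod 38 = 33
x = (4×38×2 + 14×15×33) mod 570 = 394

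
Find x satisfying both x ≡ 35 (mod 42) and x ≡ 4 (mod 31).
35

Using Chinese Remainder Theorem:
M = 42 × 31 = 1302
M1 = 31, M2 = 42
y1 = 31^(-1) mod 42 = 19
y2 = 42^(-1) mod 31 = 17
x = (35×31×19 + 4×42×17) mod 1302 = 35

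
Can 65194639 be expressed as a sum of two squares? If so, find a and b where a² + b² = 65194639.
Not possible

Factorization: 65194639 = 29 × 131^3
By Fermat: n is sum of two squares iff every prime p ≡ 3 (mod 4) appears to even power.
Prime(s) ≡ 3 (mod 4) with odd exponent: [(131, 3)]
Therefore 65194639 cannot be expressed as a² + b².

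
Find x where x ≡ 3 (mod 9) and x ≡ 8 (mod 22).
30

Using Chinese Remainder Theorem:
M = 9 × 22 = 198
M1 = 22, M2 = 9
y1 = 22^(-1) mod 9 = 7
y2 = 9^(-1) mod 22 = 5
x = (3×22×7 + 8×9×5) mod 198 = 30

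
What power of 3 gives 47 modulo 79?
59

Baby-step giant-step with step n = ⌈√79⌉ = 9.
Baby steps 3^j mod 79 (j:value) for j=0..8: 0:1, 1:3, 2:9, 3:27, 4:2, 5:6, 6:18, 7:54, 8:4.
Giant-step multiplier: 3^(-9) ≡ 3^(78-9) = 3^69 ≡ 33 (mod 79).
Giant steps γ_i = 47·33^i mod 79: γ_0=47, γ_1=50, γ_2=70, γ_3=19, γ_4=74, γ_5=72, γ_6=6 (in table at j=5).
x = i·n + j = 6·9 + 5 = 59.
Check: 3^59 ≡ 47 (mod 79).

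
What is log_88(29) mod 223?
40

Baby-step giant-step with step n = ⌈√223⌉ = 15.
Baby steps 88^j mod 223 (j:value) for j=0..14: 0:1, 1:88, 2:162, 3:207, 4:153, 5:84, 6:33, 7:5, 8:217, 9:141, 10:143, 11:96, 12:197, 13:165, 14:25.
Giant-step multiplier: 88^(-15) ≡ 88^(222-15) = 88^207 ≡ 52 (mod 223).
Giant steps γ_i = 29·52^i mod 223: γ_0=29, γ_1=170, γ_2=143 (in table at j=10).
x = i·n + j = 2·15 + 10 = 40.
Check: 88^40 ≡ 29 (mod 223).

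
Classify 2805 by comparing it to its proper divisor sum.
deficient

Proper divisors of 2805: sum = 1 + 3 + 5 + 11 + 15 + 17 + 33 + 51 + 55 + 85 + 165 + 187 + 255 + 561 + 935 = 2379
Since 2379 < 2805, 2805 is deficient.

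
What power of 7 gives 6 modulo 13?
7

Baby-step giant-step with step n = ⌈√13⌉ = 4.
Baby steps 7^j mod 13 (j:value) for j=0..3: 0:1, 1:7, 2:10, 3:5.
Giant-step multiplier: 7^(-4) ≡ 7^(12-4) = 7^8 ≡ 3 (mod 13).
Giant steps γ_i = 6·3^i mod 13: γ_0=6, γ_1=5 (in table at j=3).
x = i·n + j = 1·4 + 3 = 7.
Check: 7^7 ≡ 6 (mod 13).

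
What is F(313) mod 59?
42

Matrix identity: Q^n = [[F_(n+1), F_n], [F_n, F_(n-1)]] with Q = [[1,1],[1,0]].
n = 313 = 100111001₂. Square-and-multiply, entries mod 59:
Q^1 = [[1,1],[1,0]]
Q^2 = (Q^1)² = [[2,1],[1,1]]
Q^4 = (Q^2)² = [[5,3],[3,2]]
Q^9 = (Q^4)²·Q = [[55,34],[34,21]]
Q^19 = (Q^9)²·Q = [[39,51],[51,47]]
Q^39 = (Q^19)²·Q = [[12,51],[51,20]]
Q^78 = (Q^39)² = [[31,39],[39,51]]
Q^156 = (Q^78)² = [[4,12],[12,51]]
Q^313 = (Q^156)²·Q = [[53,42],[42,11]]
F_313 mod 59 = Q^313[0][1] = 42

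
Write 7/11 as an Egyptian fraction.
1/2 + 1/8 + 1/88

Greedy algorithm:
7/11: ceiling(11/7) = 2, use 1/2
3/22: ceiling(22/3) = 8, use 1/8
1/88: ceiling(88/1) = 88, use 1/88
Result: 7/11 = 1/2 + 1/8 + 1/88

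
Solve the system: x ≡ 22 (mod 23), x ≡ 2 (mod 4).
22

Using Chinese Remainder Theorem:
M = 23 × 4 = 92
M1 = 4, M2 = 23
y1 = 4^(-1) mod 23 = 6
y2 = 23^(-1) mod 4 = 3
x = (22×4×6 + 2×23×3) mod 92 = 22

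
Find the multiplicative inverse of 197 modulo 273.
176

gcd(197, 273) = 1, so the inverse exists.
Extended Euclidean algorithm on (273, 197):
273 = 1 × 197 + 76  ⟹  76 = (1)·273 + (-1)·197
197 = 2 × 76 + 45  ⟹  45 = (-2)·273 + (3)·197
76 = 1 × 45 + 31  ⟹  31 = (3)·273 + (-4)·197
45 = 1 × 31 + 14  ⟹  14 = (-5)·273 + (7)·197
31 = 2 × 14 + 3  ⟹  3 = (13)·273 + (-18)·197
14 = 4 × 3 + 2  ⟹  2 = (-57)·273 + (79)·197
3 = 1 × 2 + 1  ⟹  1 = (70)·273 + (-97)·197
So (-97)·197 ≡ 1 (mod 273), i.e. 197^(-1) ≡ -97 ≡ 176 (mod 273).
Check: 197 × 176 = 34672 ≡ 1 (mod 273)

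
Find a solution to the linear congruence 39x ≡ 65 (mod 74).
x ≡ 51 (mod 74)

gcd(39, 74) = 1, which divides 65, so solutions exist.
Find 39^(-1) mod 74 by the extended Euclidean algorithm:
74 = 1 × 39 + 35  ⟹  35 = (1)·74 + (-1)·39
39 = 1 × 35 + 4  ⟹  4 = (-1)·74 + (2)·39
35 = 8 × 4 + 3  ⟹  3 = (9)·74 + (-17)·39
4 = 1 × 3 + 1  ⟹  1 = (-10)·74 + (19)·39
So (19)·39 ≡ 1 (mod 74), i.e. 39^(-1) ≡ 19 (mod 74).
x ≡ 19 × 65 = 1235 ≡ 51 (mod 74).
Check: 39 × 51 = 1989 ≡ 65 (mod 74).
Unique solution: x ≡ 51 (mod 74)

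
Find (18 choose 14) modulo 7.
1

Using Lucas' theorem:
Write n=18 and k=14 in base 7:
n in base 7: [2, 4]
k in base 7: [2, 0]
C(18,14) mod 7 = ∏ C(n_i, k_i) mod 7
Digit binomials (mod 7): C(2,2) = 1; C(4,0) = 1
Product: 1 × 1 = 1 ≡ 1 (mod 7)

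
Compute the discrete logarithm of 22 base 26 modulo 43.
33

Baby-step giant-step with step n = ⌈√43⌉ = 7.
Baby steps 26^j mod 43 (j:value) for j=0..6: 0:1, 1:26, 2:31, 3:32, 4:15, 5:3, 6:35.
Giant-step multiplier: 26^(-7) ≡ 26^(42-7) = 26^35 ≡ 37 (mod 43).
Giant steps γ_i = 22·37^i mod 43: γ_0=22, γ_1=40, γ_2=18, γ_3=21, γ_4=3 (in table at j=5).
x = i·n + j = 4·7 + 5 = 33.
Check: 26^33 ≡ 22 (mod 43).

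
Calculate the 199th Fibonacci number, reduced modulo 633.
511

Matrix identity: Q^n = [[F_(n+1), F_n], [F_n, F_(n-1)]] with Q = [[1,1],[1,0]].
n = 199 = 11000111₂. Square-and-multiply, entries mod 633:
Q^1 = [[1,1],[1,0]]
Q^3 = (Q^1)²·Q = [[3,2],[2,1]]
Q^6 = (Q^3)² = [[13,8],[8,5]]
Q^12 = (Q^6)² = [[233,144],[144,89]]
Q^24 = (Q^12)² = [[331,159],[159,172]]
Q^49 = (Q^24)²·Q = [[232,13],[13,219]]
Q^99 = (Q^49)²·Q = [[354,188],[188,166]]
Q^199 = (Q^99)²·Q = [[156,511],[511,278]]
F_199 mod 633 = Q^199[0][1] = 511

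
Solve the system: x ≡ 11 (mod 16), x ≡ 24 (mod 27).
267

Using Chinese Remainder Theorem:
M = 16 × 27 = 432
M1 = 27, M2 = 16
y1 = 27^(-1) mod 16 = 3
y2 = 16^(-1) mod 27 = 22
x = (11×27×3 + 24×16×22) mod 432 = 267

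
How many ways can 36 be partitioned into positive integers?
17977

p(n) counts ways to write n as a sum of positive integers (order ignored).
Euler's pentagonal recurrence: p(k) = p(k-1) + p(k-2) - p(k-5) - p(k-7) + p(k-12) + p(k-15) - ... (offsets j(3j∓1)/2, signs ++--, p(0)=1, p(<0)=0).
DP table for k = 0..35: p(0)=1, p(1)=1, p(2)=2, p(3)=3, p(4)=5, p(5)=7, p(6)=11, p(7)=15, p(8)=22, p(9)=30, p(10)=42, p(11)=56, p(12)=77, p(13)=101, p(14)=135, p(15)=176, p(16)=231, p(17)=297, p(18)=385, p(19)=490, p(20)=627, p(21)=792, p(22)=1002, p(23)=1255, p(24)=1575, p(25)=1958, p(26)=2436, p(27)=3010, p(28)=3718, p(29)=4565, p(30)=5604, p(31)=6842, p(32)=8349, p(33)=10143, p(34)=12310, p(35)=14883.
Final step: p(36) = p(35) + p(34) - p(31) - p(29) + p(24) + p(21) - p(14) - p(10) + p(1)
= 14883 + 12310 - 6842 - 4565 + 1575 + 792 - 135 - 42 + 1
= 17977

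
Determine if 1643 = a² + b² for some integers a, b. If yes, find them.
Not possible

Factorization: 1643 = 31 × 53
By Fermat: n is sum of two squares iff every prime p ≡ 3 (mod 4) appears to even power.
Prime(s) ≡ 3 (mod 4) with odd exponent: [(31, 1)]
Therefore 1643 cannot be expressed as a² + b².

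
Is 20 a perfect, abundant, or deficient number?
abundant

Proper divisors of 20: sum = 1 + 2 + 4 + 5 + 10 = 22
Since 22 > 20, 20 is abundant.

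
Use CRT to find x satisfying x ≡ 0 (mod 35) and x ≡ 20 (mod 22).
350

Using Chinese Remainder Theorem:
M = 35 × 22 = 770
M1 = 22, M2 = 35
y1 = 22^(-1) mod 35 = 8
y2 = 35^(-1) mod 22 = 17
x = (0×22×8 + 20×35×17) mod 770 = 350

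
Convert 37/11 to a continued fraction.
[3; 2, 1, 3]

Euclidean algorithm steps:
37 = 3 × 11 + 4
11 = 2 × 4 + 3
4 = 1 × 3 + 1
3 = 3 × 1 + 0
Continued fraction: [3; 2, 1, 3]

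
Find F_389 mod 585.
509

Matrix identity: Q^n = [[F_(n+1), F_n], [F_n, F_(n-1)]] with Q = [[1,1],[1,0]].
n = 389 = 110000101₂. Square-and-multiply, entries mod 585:
Q^1 = [[1,1],[1,0]]
Q^3 = (Q^1)²·Q = [[3,2],[2,1]]
Q^6 = (Q^3)² = [[13,8],[8,5]]
Q^12 = (Q^6)² = [[233,144],[144,89]]
Q^24 = (Q^12)² = [[145,153],[153,577]]
Q^48 = (Q^24)² = [[559,486],[486,73]]
Q^97 = (Q^48)²·Q = [[559,532],[532,27]]
Q^194 = (Q^97)² = [[560,532],[532,28]]
Q^389 = (Q^194)²·Q = [[350,509],[509,426]]
F_389 mod 585 = Q^389[0][1] = 509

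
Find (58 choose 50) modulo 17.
0

Using Lucas' theorem:
Write n=58 and k=50 in base 17:
n in base 17: [3, 7]
k in base 17: [2, 16]
C(58,50) mod 17 = ∏ C(n_i, k_i) mod 17
Digit binomials (mod 17): C(3,2) = 3; C(7,16) = 0 (k_i > n_i)
Product: 3 × 0 = 0 ≡ 0 (mod 17)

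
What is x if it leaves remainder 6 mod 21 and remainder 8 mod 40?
48

Using Chinese Remainder Theorem:
M = 21 × 40 = 840
M1 = 40, M2 = 21
y1 = 40^(-1) mod 21 = 10
y2 = 21^(-1) mod 40 = 21
x = (6×40×10 + 8×21×21) mod 840 = 48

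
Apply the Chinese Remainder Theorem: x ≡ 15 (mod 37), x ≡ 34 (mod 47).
1162

Using Chinese Remainder Theorem:
M = 37 × 47 = 1739
M1 = 47, M2 = 37
y1 = 47^(-1) mod 37 = 26
y2 = 37^(-1) mod 47 = 14
x = (15×47×26 + 34×37×14) mod 1739 = 1162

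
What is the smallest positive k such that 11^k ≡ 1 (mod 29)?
28

29 is prime, so ord(11) divides φ(29) = 28.
Divisors of 28: 1, 2, 4, 7, 14, 28.
Repeated squaring: 11^1 ≡ 11, 11^2 ≡ 5, 11^4 ≡ 25, 11^8 ≡ 16, 11^16 ≡ 24 (mod 29).
Test 11^d mod 29 for each divisor d in increasing order:
11^1 ≡ 11
11^2 ≡ 5
11^4 ≡ 25
11^7 = 11^4·11^2·11^1 ≡ 12
11^14 = 11^8·11^4·11^2 ≡ 28
11^28 = 11^16·11^8·11^4 ≡ 1  ← first divisor giving 1
The order is 28.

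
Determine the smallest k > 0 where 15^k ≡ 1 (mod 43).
21

43 is prime, so ord(15) divides φ(43) = 42.
Divisors of 42: 1, 2, 3, 6, 7, 14, 21, 42.
Repeated squaring: 15^1 ≡ 15, 15^2 ≡ 10, 15^4 ≡ 14, 15^8 ≡ 24, 15^16 ≡ 17, 15^32 ≡ 31 (mod 43).
Test 15^d mod 43 for each divisor d in increasing order:
15^1 ≡ 15
15^2 ≡ 10
15^3 = 15^2·15^1 ≡ 21
15^6 = 15^4·15^2 ≡ 11
15^7 = 15^4·15^2·15^1 ≡ 36
15^14 = 15^8·15^4·15^2 ≡ 6
15^21 = 15^16·15^4·15^1 ≡ 1  ← first divisor giving 1
The order is 21.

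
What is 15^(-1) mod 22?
3

gcd(15, 22) = 1, so the inverse exists.
Extended Euclidean algorithm on (22, 15):
22 = 1 × 15 + 7  ⟹  7 = (1)·22 + (-1)·15
15 = 2 × 7 + 1  ⟹  1 = (-2)·22 + (3)·15
So (3)·15 ≡ 1 (mod 22), i.e. 15^(-1) ≡ 3 (mod 22).
Check: 15 × 3 = 45 ≡ 1 (mod 22)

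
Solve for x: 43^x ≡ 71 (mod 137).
89

Baby-step giant-step with step n = ⌈√137⌉ = 12.
Baby steps 43^j mod 137 (j:value) for j=0..11: 0:1, 1:43, 2:68, 3:47, 4:103, 5:45, 6:17, 7:46, 8:60, 9:114, 10:107, 11:80.
Giant-step multiplier: 43^(-12) ≡ 43^(136-12) = 43^124 ≡ 64 (mod 137).
Giant steps γ_i = 71·64^i mod 137: γ_0=71, γ_1=23, γ_2=102, γ_3=89, γ_4=79, γ_5=124, γ_6=127, γ_7=45 (in table at j=5).
x = i·n + j = 7·12 + 5 = 89.
Check: 43^89 ≡ 71 (mod 137).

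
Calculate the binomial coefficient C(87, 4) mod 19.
7

Using Lucas' theorem:
Write n=87 and k=4 in base 19:
n in base 19: [4, 11]
k in base 19: [0, 4]
C(87,4) mod 19 = ∏ C(n_i, k_i) mod 19
Digit binomials (mod 19): C(4,0) = 1; C(11,4) = 330 ≡ 7
Product: 1 × 7 = 7 ≡ 7 (mod 19)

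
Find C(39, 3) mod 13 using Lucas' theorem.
0

Using Lucas' theorem:
Write n=39 and k=3 in base 13:
n in base 13: [3, 0]
k in base 13: [0, 3]
C(39,3) mod 13 = ∏ C(n_i, k_i) mod 13
Digit binomials (mod 13): C(3,0) = 1; C(0,3) = 0 (k_i > n_i)
Product: 1 × 0 = 0 ≡ 0 (mod 13)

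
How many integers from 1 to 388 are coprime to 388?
192

388 = 2^2 × 97
φ(n) = n × ∏(1 - 1/p) for each prime p dividing n
φ(388) = 388 × (1 - 1/2) × (1 - 1/97) = 192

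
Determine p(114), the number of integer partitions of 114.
952050665

p(n) counts ways to write n as a sum of positive integers (order ignored).
Euler's pentagonal recurrence: p(k) = p(k-1) + p(k-2) - p(k-5) - p(k-7) + p(k-12) + p(k-15) - ... (offsets j(3j∓1)/2, signs ++--, p(0)=1, p(<0)=0).
DP table for k = 0..113: p(0)=1, p(1)=1, p(2)=2, p(3)=3, p(4)=5, p(5)=7, p(6)=11, p(7)=15, p(8)=22, p(9)=30, p(10)=42, p(11)=56, p(12)=77, p(13)=101, p(14)=135, p(15)=176, p(16)=231, p(17)=297, p(18)=385, p(19)=490, p(20)=627, p(21)=792, p(22)=1002, p(23)=1255, p(24)=1575, p(25)=1958, p(26)=2436, p(27)=3010, p(28)=3718, p(29)=4565, p(30)=5604, p(31)=6842, p(32)=8349, p(33)=10143, p(34)=12310, p(35)=14883, p(36)=17977, p(37)=21637, p(38)=26015, p(39)=31185, p(40)=37338, p(41)=44583, p(42)=53174, p(43)=63261, p(44)=75175, p(45)=89134, p(46)=105558, p(47)=124754, p(48)=147273, p(49)=173525, p(50)=204226, p(51)=239943, p(52)=281589, p(53)=329931, p(54)=386155, p(55)=451276, p(56)=526823, p(57)=614154, p(58)=715220, p(59)=831820, p(60)=966467, p(61)=1121505, p(62)=1300156, p(63)=1505499, p(64)=1741630, p(65)=2012558, p(66)=2323520, p(67)=2679689, p(68)=3087735, p(69)=3554345, p(70)=4087968, p(71)=4697205, p(72)=5392783, p(73)=6185689, p(74)=7089500, p(75)=8118264, p(76)=9289091, p(77)=10619863, p(78)=12132164, p(79)=13848650, p(80)=15796476, p(81)=18004327, p(82)=20506255, p(83)=23338469, p(84)=26543660, p(85)=30167357, p(86)=34262962, p(87)=38887673, p(88)=44108109, p(89)=49995925, p(90)=56634173, p(91)=64112359, p(92)=72533807, p(93)=82010177, p(94)=92669720, p(95)=104651419, p(96)=118114304, p(97)=133230930, p(98)=150198136, p(99)=169229875, p(100)=190569292, p(101)=214481126, p(102)=241265379, p(103)=271248950, p(104)=304801365, p(105)=342325709, p(106)=384276336, p(107)=431149389, p(108)=483502844, p(109)=541946240, p(110)=607163746, p(111)=679903203, p(112)=761002156, p(113)=851376628.
Final step: p(114) = p(113) + p(112) - p(109) - p(107) + p(102) + p(99) - p(92) - p(88) + p(79) + p(74) - p(63) - p(57) + p(44) + p(37) - p(22) - p(14)
= 851376628 + 761002156 - 541946240 - 431149389 + 241265379 + 169229875 - 72533807 - 44108109 + 13848650 + 7089500 - 1505499 - 614154 + 75175 + 21637 - 1002 - 135
= 952050665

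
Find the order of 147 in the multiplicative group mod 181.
90

181 is prime, so ord(147) divides φ(181) = 180.
Divisors of 180: 1, 2, 3, 4, 5, 6, 9, 10, 12, 15, 18, 20, 30, 36, 45, 60, 90, 180.
Repeated squaring: 147^1 ≡ 147, 147^2 ≡ 70, 147^4 ≡ 13, 147^8 ≡ 169, 147^16 ≡ 144, 147^32 ≡ 102, 147^64 ≡ 87, 147^128 ≡ 148 (mod 181).
Test 147^d mod 181 for each divisor d in increasing order:
147^1 ≡ 147
147^2 ≡ 70
147^3 = 147^2·147^1 ≡ 154
147^4 ≡ 13
147^5 = 147^4·147^1 ≡ 101
147^6 = 147^4·147^2 ≡ 5
147^9 = 147^8·147^1 ≡ 46
147^10 = 147^8·147^2 ≡ 65
147^12 = 147^8·147^4 ≡ 25
147^15 = 147^8·147^4·147^2·147^1 ≡ 49
147^18 = 147^16·147^2 ≡ 125
147^20 = 147^16·147^4 ≡ 62
147^30 = 147^16·147^8·147^4·147^2 ≡ 48
147^36 = 147^32·147^4 ≡ 59
147^45 = 147^32·147^8·147^4·147^1 ≡ 180
147^60 = 147^32·147^16·147^8·147^4 ≡ 132
147^90 = 147^64·147^16·147^8·147^2 ≡ 1  ← first divisor giving 1
The order is 90.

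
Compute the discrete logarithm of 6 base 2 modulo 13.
5

Baby-step giant-step with step n = ⌈√13⌉ = 4.
Baby steps 2^j mod 13 (j:value) for j=0..3: 0:1, 1:2, 2:4, 3:8.
Giant-step multiplier: 2^(-4) ≡ 2^(12-4) = 2^8 ≡ 9 (mod 13).
Giant steps γ_i = 6·9^i mod 13: γ_0=6, γ_1=2 (in table at j=1).
x = i·n + j = 1·4 + 1 = 5.
Check: 2^5 ≡ 6 (mod 13).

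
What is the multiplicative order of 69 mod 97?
32

97 is prime, so ord(69) divides φ(97) = 96.
Divisors of 96: 1, 2, 3, 4, 6, 8, 12, 16, 24, 32, 48, 96.
Repeated squaring: 69^1 ≡ 69, 69^2 ≡ 8, 69^4 ≡ 64, 69^8 ≡ 22, 69^16 ≡ 96, 69^32 ≡ 1, 69^64 ≡ 1 (mod 97).
Test 69^d mod 97 for each divisor d in increasing order:
69^1 ≡ 69
69^2 ≡ 8
69^3 = 69^2·69^1 ≡ 67
69^4 ≡ 64
69^6 = 69^4·69^2 ≡ 27
69^8 ≡ 22
69^12 = 69^8·69^4 ≡ 50
69^16 ≡ 96
69^24 = 69^16·69^8 ≡ 75
69^32 ≡ 1  ← first divisor giving 1
The order is 32.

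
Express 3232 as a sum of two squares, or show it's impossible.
36² + 44² (a=36, b=44)

Factorization: 3232 = 2^5 × 101
By Fermat: n is sum of two squares iff every prime p ≡ 3 (mod 4) appears to even power.
All primes ≡ 3 (mod 4) appear to even power.
Search a = 0, 1, 2, … for 3232 - a² a perfect square: first hit at a = 36: 3232 - 1296 = 1936 = 44².
3232 = 36² + 44² = 1296 + 1936 ✓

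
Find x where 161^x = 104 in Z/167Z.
89

Baby-step giant-step with step n = ⌈√167⌉ = 13.
Baby steps 161^j mod 167 (j:value) for j=0..12: 0:1, 1:161, 2:36, 3:118, 4:127, 5:73, 6:63, 7:123, 8:97, 9:86, 10:152, 11:90, 12:128.
Giant-step multiplier: 161^(-13) ≡ 161^(166-13) = 161^153 ≡ 5 (mod 167).
Giant steps γ_i = 104·5^i mod 167: γ_0=104, γ_1=19, γ_2=95, γ_3=141, γ_4=37, γ_5=18, γ_6=90 (in table at j=11).
x = i·n + j = 6·13 + 11 = 89.
Check: 161^89 ≡ 104 (mod 167).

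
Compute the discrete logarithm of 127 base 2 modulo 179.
27

Baby-step giant-step with step n = ⌈√179⌉ = 14.
Baby steps 2^j mod 179 (j:value) for j=0..13: 0:1, 1:2, 2:4, 3:8, 4:16, 5:32, 6:64, 7:128, 8:77, 9:154, 10:129, 11:79, 12:158, 13:137.
Giant-step multiplier: 2^(-14) ≡ 2^(178-14) = 2^164 ≡ 49 (mod 179).
Giant steps γ_i = 127·49^i mod 179: γ_0=127, γ_1=137 (in table at j=13).
x = i·n + j = 1·14 + 13 = 27.
Check: 2^27 ≡ 127 (mod 179).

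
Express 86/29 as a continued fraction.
[2; 1, 28]

Euclidean algorithm steps:
86 = 2 × 29 + 28
29 = 1 × 28 + 1
28 = 28 × 1 + 0
Continued fraction: [2; 1, 28]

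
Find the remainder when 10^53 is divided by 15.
10

Repeated squaring. Binary of 53 = 110101.
10^1 ≡ 10 (mod 15); 10^2 ≡ 10 (mod 15); 10^4 ≡ 10 (mod 15); 10^8 ≡ 10 (mod 15); 10^16 ≡ 10 (mod 15); 10^32 ≡ 10 (mod 15)
10^53 = 10^1 × 10^4 × 10^16 × 10^32 ≡ 10 (mod 15)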